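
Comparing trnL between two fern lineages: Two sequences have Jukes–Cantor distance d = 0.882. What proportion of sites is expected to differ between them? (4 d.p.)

p = (3/4)(1 − e^(−4d/3)) = 0.75 × (1 − e^(-1.176)) = 0.75 × (1 − 0.308510) = 0.518618.

0.5186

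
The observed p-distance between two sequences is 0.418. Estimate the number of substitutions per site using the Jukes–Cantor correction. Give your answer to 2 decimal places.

d = −(3/4) ln(1 − 4p/3) = −0.75 ln(1 − 0.557333) = −0.75 ln(0.442667)
  = −0.75 × (-0.814937) = 0.611203 substitutions/site.

0.61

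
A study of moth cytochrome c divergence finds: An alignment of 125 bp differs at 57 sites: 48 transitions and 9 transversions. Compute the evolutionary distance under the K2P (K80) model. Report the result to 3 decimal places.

P = 48/125 = 0.384 and Q = 9/125 = 0.072.
Under the Kimura two-parameter model, d = −½ ln(1 − 2P − Q) − ¼ ln(1 − 2Q).
1 − 2P − Q = 0.16, giving −½ ln(0.16) = 0.916291.
1 − 2Q = 0.856, giving −¼ ln(0.856) = 0.038871.
d = 0.916291 + 0.038871 = 0.955162.

0.955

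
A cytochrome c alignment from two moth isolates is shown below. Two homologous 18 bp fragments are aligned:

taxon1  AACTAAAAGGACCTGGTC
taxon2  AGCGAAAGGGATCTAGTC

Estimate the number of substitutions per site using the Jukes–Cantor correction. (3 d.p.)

The sequences differ at 5 of 18 sites (2, 4, 8, 12, 15), so p = 5/18 ≈ 0.277778.
d = −(3/4) ln(1 − 4p/3) = −0.75 ln(1 − 0.370371) = −0.75 ln(0.629629)
  = −0.75 × (-0.462625) = 0.346969 substitutions/site.

0.347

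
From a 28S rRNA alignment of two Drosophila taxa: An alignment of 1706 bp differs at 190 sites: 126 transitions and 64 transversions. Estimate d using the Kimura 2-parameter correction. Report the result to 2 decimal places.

P = 126/1706 ≈ 0.073857 and Q = 64/1706 ≈ 0.037515.
Under the Kimura two-parameter model, d = −½ ln(1 − 2P − Q) − ¼ ln(1 − 2Q).
1 − 2P − Q = 0.814771, giving −½ ln(0.814771) = 0.102424.
1 − 2Q = 0.92497, giving −¼ ln(0.92497) = 0.019498.
d = 0.102424 + 0.019498 = 0.121922.

0.12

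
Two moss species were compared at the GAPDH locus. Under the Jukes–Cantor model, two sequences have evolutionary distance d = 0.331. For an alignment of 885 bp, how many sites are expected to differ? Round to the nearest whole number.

Invert JC69: p = (3/4)(1 − e^(−4d/3)) = 0.75 × (1 − e^(-0.441333)) = 0.75 × (1 − 0.643178) = 0.267617.
Expected differing sites = pL ≈ 0.267617 × 885 = 236.841045 ≈ 237.

237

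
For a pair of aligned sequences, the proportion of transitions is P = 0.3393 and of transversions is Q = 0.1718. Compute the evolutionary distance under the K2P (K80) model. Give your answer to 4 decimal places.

Under the Kimura two-parameter model, d = −½ ln(1 − 2P − Q) − ¼ ln(1 − 2Q).
1 − 2P − Q = 0.1496, giving −½ ln(0.1496) = 0.949895.
1 − 2Q = 0.6564, giving −¼ ln(0.6564) = 0.105246.
d = 0.949895 + 0.105246 = 1.055141.

1.0551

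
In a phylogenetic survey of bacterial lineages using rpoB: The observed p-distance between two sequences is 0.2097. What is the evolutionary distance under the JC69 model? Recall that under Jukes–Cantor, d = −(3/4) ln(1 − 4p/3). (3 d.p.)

d = −(3/4) ln(1 − 4p/3) = −0.75 ln(1 − 0.2796) = −0.75 ln(0.7204)
  = −0.75 × (-0.327949) = 0.245962 substitutions/site.

0.246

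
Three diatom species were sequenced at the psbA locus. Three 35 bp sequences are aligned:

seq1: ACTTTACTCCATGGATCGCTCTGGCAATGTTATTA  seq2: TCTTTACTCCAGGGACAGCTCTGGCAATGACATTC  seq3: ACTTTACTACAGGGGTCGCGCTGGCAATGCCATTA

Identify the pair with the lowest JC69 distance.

seq1–seq2: 7/35 differ, p = 0.200, d = 0.233.
seq1–seq3: 6/35 differ, p = 0.171, d = 0.195.
seq2–seq3: 8/35 differ, p = 0.229, d = 0.273.
The smallest distance is between seq1 and seq3.

seq1 and seq3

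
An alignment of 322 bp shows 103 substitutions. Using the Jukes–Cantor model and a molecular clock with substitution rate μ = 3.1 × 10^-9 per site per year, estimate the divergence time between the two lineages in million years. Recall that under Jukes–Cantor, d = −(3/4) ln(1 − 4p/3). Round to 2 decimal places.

67.26

p = 103/322 ≈ 0.319876.
d = −(3/4) ln(1 − 4p/3) = −0.75 ln(1 − 0.426501) = −0.75 ln(0.573499)
  = −0.75 × (-0.555999) = 0.416999 substitutions/site.
Under a molecular clock d = 2μt, so t = d/(2μ) = 0.416999 / (2 × 3.1 × 10^-9) = 67.26 million years.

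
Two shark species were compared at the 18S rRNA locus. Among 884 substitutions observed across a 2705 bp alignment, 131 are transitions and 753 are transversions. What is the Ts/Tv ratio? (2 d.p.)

0.17

R = 131/753 = 0.173970… ≈ 0.17 (to 2 d.p.).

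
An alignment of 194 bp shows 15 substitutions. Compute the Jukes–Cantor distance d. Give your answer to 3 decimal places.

0.082

p = 15/194 ≈ 0.07732.
d = −(3/4) ln(1 − 4p/3) = −0.75 ln(1 − 0.103093) = −0.75 ln(0.896907)
  = −0.75 × (-0.108803) = 0.081602 substitutions/site.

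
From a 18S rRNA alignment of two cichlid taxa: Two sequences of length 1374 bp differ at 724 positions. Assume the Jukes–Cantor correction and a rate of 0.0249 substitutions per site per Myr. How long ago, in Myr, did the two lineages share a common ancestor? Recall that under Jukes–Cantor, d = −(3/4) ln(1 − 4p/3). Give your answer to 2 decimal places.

p = 724/1374 ≈ 0.526929.
d = −(3/4) ln(1 − 4p/3) = −0.75 ln(1 − 0.702572) = −0.75 ln(0.297428)
  = −0.75 × (-1.212583) = 0.909437 substitutions/site.
Under a molecular clock d = 2μt, so t = d/(2μ) = 0.909437 / (2 × 0.0249) = 18.26 Myr.

18.26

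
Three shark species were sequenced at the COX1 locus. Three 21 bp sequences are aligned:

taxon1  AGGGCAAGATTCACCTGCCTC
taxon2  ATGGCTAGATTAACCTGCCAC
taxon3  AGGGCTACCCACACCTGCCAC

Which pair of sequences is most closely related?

taxon1 and taxon2

taxon1–taxon2: 4/21 differ, p = 0.190, d = 0.220.
taxon1–taxon3: 6/21 differ, p = 0.286, d = 0.360.
taxon2–taxon3: 6/21 differ, p = 0.286, d = 0.360.
The smallest distance is between taxon1 and taxon2.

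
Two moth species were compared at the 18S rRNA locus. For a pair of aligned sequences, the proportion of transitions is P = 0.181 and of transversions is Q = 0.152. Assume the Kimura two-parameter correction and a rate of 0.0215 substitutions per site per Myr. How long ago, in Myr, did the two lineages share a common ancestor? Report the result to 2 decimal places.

Under the Kimura two-parameter model, d = −½ ln(1 − 2P − Q) − ¼ ln(1 − 2Q).
1 − 2P − Q = 0.486, giving −½ ln(0.486) = 0.360773.
1 − 2Q = 0.696, giving −¼ ln(0.696) = 0.090601.
d = 0.360773 + 0.090601 = 0.451374.
Under a molecular clock d = 2μt, so t = d/(2μ) = 0.451374 / (2 × 0.0215) = 10.50 Myr.

10.50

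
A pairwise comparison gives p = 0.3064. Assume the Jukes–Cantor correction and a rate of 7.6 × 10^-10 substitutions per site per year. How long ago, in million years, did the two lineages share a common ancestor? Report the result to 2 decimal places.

d = −(3/4) ln(1 − 4p/3) = −0.75 ln(1 − 0.408533) = −0.75 ln(0.591467)
  = −0.75 × (-0.525149) = 0.393862 substitutions/site.
Under a molecular clock d = 2μt, so t = d/(2μ) = 0.393862 / (2 × 7.6 × 10^-10) = 259.12 million years.

259.12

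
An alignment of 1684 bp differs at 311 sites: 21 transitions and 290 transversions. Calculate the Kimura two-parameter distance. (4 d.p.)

0.2154

P = 21/1684 ≈ 0.01247 and Q = 290/1684 ≈ 0.172209.
Under the Kimura two-parameter model, d = −½ ln(1 − 2P − Q) − ¼ ln(1 − 2Q).
1 − 2P − Q = 0.802851, giving −½ ln(0.802851) = 0.109793.
1 − 2Q = 0.655582, giving −¼ ln(0.655582) = 0.105558.
d = 0.109793 + 0.105558 = 0.215351.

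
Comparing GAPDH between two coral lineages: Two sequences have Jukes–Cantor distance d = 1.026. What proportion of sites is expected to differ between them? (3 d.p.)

0.559

p = (3/4)(1 − e^(−4d/3)) = 0.75 × (1 − e^(-1.368)) = 0.75 × (1 − 0.254616) = 0.559038.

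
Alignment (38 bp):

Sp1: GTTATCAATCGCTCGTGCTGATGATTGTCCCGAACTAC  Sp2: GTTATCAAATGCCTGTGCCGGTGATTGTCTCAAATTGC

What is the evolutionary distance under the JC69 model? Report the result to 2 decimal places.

0.32

The sequences differ at 10 of 38 sites (9, 10, 13, 14, 19, 21, 30, 32, 35, 37), so p = 10/38 ≈ 0.263158.
d = −(3/4) ln(1 − 4p/3) = −0.75 ln(1 − 0.350877) = −0.75 ln(0.649123)
  = −0.75 × (-0.432133) = 0.324100 substitutions/site.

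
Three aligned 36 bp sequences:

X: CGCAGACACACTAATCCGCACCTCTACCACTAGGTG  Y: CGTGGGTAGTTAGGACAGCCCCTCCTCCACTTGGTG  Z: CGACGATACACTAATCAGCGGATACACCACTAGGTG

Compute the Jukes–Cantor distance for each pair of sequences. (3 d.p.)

d(X,Y) = 0.673, d(X,Z) = 0.304, d(Y,Z) = 0.673

X–Y: 16/36 sites differ → p ≈ 0.444444, d = −0.75 ln(1 − 0.592592) = 0.673455 ≈ 0.673.
X–Z: 9/36 sites differ → p = 0.25, d = −0.75 ln(1 − 0.333333) = 0.304098 ≈ 0.304.
Y–Z: 16/36 sites differ → p ≈ 0.444444, d = −0.75 ln(1 − 0.592592) = 0.673455 ≈ 0.673.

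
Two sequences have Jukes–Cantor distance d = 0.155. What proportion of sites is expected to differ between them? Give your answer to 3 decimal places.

p = (3/4)(1 − e^(−4d/3)) = 0.75 × (1 − e^(-0.206667)) = 0.75 × (1 − 0.813290) = 0.140033.

0.140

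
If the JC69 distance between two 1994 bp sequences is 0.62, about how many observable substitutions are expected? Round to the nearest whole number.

Invert JC69: p = (3/4)(1 − e^(−4d/3)) = 0.75 × (1 − e^(-0.826667)) = 0.75 × (1 − 0.437505) = 0.421871.
Expected differing sites = pL ≈ 0.421871 × 1994 = 841.210774 ≈ 841.

841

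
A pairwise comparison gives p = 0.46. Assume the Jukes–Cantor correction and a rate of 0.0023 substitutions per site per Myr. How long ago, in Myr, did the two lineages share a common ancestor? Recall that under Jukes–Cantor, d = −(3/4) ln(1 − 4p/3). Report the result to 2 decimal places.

154.92

d = −(3/4) ln(1 − 4p/3) = −0.75 ln(1 − 0.613333) = −0.75 ln(0.386667)
  = −0.75 × (-0.950191) = 0.712643 substitutions/site.
Under a molecular clock d = 2μt, so t = d/(2μ) = 0.712643 / (2 × 0.0023) = 154.92 Myr.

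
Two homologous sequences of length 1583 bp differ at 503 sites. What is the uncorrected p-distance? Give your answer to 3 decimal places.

p = 503/1583 = 0.317751… ≈ 0.318 (to 3 d.p.).

0.318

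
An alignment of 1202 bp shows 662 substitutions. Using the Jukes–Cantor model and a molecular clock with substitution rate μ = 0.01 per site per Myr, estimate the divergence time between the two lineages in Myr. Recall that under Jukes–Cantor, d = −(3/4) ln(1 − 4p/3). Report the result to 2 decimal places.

49.71

p = 662/1202 ≈ 0.550749.
d = −(3/4) ln(1 − 4p/3) = −0.75 ln(1 − 0.734332) = −0.75 ln(0.265668)
  = −0.75 × (-1.325508) = 0.994131 substitutions/site.
Under a molecular clock d = 2μt, so t = d/(2μ) = 0.994131 / (2 × 0.01) = 49.71 Myr.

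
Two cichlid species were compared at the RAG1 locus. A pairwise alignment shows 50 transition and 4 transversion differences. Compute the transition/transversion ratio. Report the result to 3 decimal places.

12.500

R = 50/4 = 12.500.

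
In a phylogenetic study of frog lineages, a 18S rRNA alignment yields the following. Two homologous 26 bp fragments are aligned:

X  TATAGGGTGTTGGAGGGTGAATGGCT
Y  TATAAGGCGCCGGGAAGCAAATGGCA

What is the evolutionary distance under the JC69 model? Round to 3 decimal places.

0.539

The sequences differ at 10 of 26 sites (5, 8, 10, 11, 14, 15, 16, 18, 19, 26), so p = 10/26 ≈ 0.384615.
d = −(3/4) ln(1 − 4p/3) = −0.75 ln(1 − 0.51282) = −0.75 ln(0.48718)
  = −0.75 × (-0.719122) = 0.539342 substitutions/site.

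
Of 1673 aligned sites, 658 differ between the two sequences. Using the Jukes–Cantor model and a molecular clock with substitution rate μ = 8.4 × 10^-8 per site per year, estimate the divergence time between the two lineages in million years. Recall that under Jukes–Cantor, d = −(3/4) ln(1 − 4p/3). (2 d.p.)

3.32

p = 658/1673 ≈ 0.393305.
d = −(3/4) ln(1 − 4p/3) = −0.75 ln(1 − 0.524407) = −0.75 ln(0.475593)
  = −0.75 × (-0.743193) = 0.557395 substitutions/site.
Under a molecular clock d = 2μt, so t = d/(2μ) = 0.557395 / (2 × 8.4 × 10^-8) = 3.32 million years.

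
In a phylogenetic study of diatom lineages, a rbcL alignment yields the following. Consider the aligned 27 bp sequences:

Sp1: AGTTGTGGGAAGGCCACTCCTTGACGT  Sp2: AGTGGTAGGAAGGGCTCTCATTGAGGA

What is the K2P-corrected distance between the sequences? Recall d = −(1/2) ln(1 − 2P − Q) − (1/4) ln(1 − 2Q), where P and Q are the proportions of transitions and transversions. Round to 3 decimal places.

0.323

Of 27 sites, 1 differences are transitions and 6 are transversions, so P = 1/27 ≈ 0.037037 and Q = 6/27 ≈ 0.222222.
Under the Kimura two-parameter model, d = −½ ln(1 − 2P − Q) − ¼ ln(1 − 2Q).
1 − 2P − Q = 0.703704, giving −½ ln(0.703704) = 0.175699.
1 − 2Q = 0.555556, giving −¼ ln(0.555556) = 0.146946.
d = 0.175699 + 0.146946 = 0.322645.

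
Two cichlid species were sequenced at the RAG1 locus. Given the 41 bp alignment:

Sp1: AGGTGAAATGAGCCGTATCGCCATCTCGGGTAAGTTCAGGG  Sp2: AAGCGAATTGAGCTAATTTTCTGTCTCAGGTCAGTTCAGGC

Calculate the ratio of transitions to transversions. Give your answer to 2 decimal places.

1.33

Transitions are A↔G and C↔T; transversions are all other mismatches.
Transitions: 8. Transversions: 6.
R = 8/6 = 1.333333… ≈ 1.33 (to 2 d.p.).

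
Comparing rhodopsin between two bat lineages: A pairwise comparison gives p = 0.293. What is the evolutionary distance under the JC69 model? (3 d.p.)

d = −(3/4) ln(1 − 4p/3) = −0.75 ln(1 − 0.390667) = −0.75 ln(0.609333)
  = −0.75 × (-0.495390) = 0.371543 substitutions/site.

0.372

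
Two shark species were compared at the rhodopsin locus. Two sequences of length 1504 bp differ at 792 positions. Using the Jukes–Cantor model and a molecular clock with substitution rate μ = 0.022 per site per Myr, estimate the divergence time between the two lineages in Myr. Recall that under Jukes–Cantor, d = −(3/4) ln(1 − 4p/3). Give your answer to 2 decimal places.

p = 792/1504 ≈ 0.526596.
d = −(3/4) ln(1 − 4p/3) = −0.75 ln(1 − 0.702128) = −0.75 ln(0.297872)
  = −0.75 × (-1.211091) = 0.908318 substitutions/site.
Under a molecular clock d = 2μt, so t = d/(2μ) = 0.908318 / (2 × 0.022) = 20.64 Myr.

20.64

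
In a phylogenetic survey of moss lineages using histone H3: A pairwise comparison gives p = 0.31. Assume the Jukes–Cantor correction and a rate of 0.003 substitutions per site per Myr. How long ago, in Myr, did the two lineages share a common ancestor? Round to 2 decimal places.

66.66

d = −(3/4) ln(1 − 4p/3) = −0.75 ln(1 − 0.413333) = −0.75 ln(0.586667)
  = −0.75 × (-0.533298) = 0.399974 substitutions/site.
Under a molecular clock d = 2μt, so t = d/(2μ) = 0.399974 / (2 × 0.003) = 66.66 Myr.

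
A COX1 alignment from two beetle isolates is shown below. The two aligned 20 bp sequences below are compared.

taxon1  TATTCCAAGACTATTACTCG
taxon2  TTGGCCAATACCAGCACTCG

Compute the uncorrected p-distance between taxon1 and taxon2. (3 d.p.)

The sequences differ at 7 of 20 positions (sites 2, 3, 4, 9, 12, 14, 15).
p = 7/20 = 0.350.

0.350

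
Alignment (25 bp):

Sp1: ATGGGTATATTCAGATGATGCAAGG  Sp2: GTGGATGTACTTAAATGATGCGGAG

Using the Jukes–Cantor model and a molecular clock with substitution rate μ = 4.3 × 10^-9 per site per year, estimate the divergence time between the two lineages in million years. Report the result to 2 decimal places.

The sequences differ at 9 of 25 sites (1, 5, 7, 10, 12, 14, 22, 23, 24), so p = 9/25 = 0.36.
d = −(3/4) ln(1 − 4p/3) = −0.75 ln(1 − 0.48) = −0.75 ln(0.52)
  = −0.75 × (-0.653926) = 0.490445 substitutions/site.
Under a molecular clock d = 2μt, so t = d/(2μ) = 0.490445 / (2 × 4.3 × 10^-9) = 57.03 million years.

57.03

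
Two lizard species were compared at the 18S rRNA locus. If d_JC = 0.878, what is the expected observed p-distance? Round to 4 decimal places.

0.5174

p = (3/4)(1 − e^(−4d/3)) = 0.75 × (1 − e^(-1.170667)) = 0.75 × (1 − 0.310160) = 0.517380.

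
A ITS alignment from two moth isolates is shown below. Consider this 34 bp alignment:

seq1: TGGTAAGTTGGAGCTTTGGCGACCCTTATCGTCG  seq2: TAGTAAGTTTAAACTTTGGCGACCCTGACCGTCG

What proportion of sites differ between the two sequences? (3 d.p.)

The sequences differ at 6 of 34 positions (sites 2, 10, 11, 13, 27, 29).
p = 6/34 = 0.176470… ≈ 0.176 (to 3 d.p.).

0.176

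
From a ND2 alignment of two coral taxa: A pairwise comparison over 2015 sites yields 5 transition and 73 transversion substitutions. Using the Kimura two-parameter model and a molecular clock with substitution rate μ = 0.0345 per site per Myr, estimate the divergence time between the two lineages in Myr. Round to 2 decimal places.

0.58

P = 5/2015 ≈ 0.002481 and Q = 73/2015 ≈ 0.036228.
Under the Kimura two-parameter model, d = −½ ln(1 − 2P − Q) − ¼ ln(1 − 2Q).
1 − 2P − Q = 0.95881, giving −½ ln(0.95881) = 0.021031.
1 − 2Q = 0.927544, giving −¼ ln(0.927544) = 0.018804.
d = 0.021031 + 0.018804 = 0.039835.
Under a molecular clock d = 2μt, so t = d/(2μ) = 0.039835 / (2 × 0.0345) = 0.58 Myr.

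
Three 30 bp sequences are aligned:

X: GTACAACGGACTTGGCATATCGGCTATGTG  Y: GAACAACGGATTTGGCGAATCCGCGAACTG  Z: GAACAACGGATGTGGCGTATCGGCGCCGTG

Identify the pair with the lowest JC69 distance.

Y and Z

X–Y: 8/30 differ, p = 0.267, d = 0.330.
X–Z: 7/30 differ, p = 0.233, d = 0.280.
Y–Z: 6/30 differ, p = 0.200, d = 0.233.
The smallest distance is between Y and Z.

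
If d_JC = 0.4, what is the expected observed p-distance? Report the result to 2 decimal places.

0.31

p = (3/4)(1 − e^(−4d/3)) = 0.75 × (1 − e^(-0.533333)) = 0.75 × (1 − 0.586646) = 0.310016.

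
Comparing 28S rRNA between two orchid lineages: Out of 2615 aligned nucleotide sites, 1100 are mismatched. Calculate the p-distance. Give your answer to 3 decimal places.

p = 1100/2615 = 0.420650… ≈ 0.421 (to 3 d.p.).

0.421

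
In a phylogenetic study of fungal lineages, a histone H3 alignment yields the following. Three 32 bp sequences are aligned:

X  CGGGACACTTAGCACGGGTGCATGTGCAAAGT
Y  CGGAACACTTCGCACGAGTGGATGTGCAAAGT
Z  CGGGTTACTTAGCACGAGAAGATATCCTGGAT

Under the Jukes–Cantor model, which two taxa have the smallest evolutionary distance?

X–Y: 4/32 differ, p = 0.125, d = 0.137.
X–Z: 12/32 differ, p = 0.375, d = 0.520.
Y–Z: 12/32 differ, p = 0.375, d = 0.520.
The smallest distance is between X and Y.

X and Y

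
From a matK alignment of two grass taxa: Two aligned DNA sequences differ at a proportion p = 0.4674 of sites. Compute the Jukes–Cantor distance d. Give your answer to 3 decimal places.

d = −(3/4) ln(1 − 4p/3) = −0.75 ln(1 − 0.6232) = −0.75 ln(0.3768)
  = −0.75 × (-0.976041) = 0.732031 substitutions/site.

0.732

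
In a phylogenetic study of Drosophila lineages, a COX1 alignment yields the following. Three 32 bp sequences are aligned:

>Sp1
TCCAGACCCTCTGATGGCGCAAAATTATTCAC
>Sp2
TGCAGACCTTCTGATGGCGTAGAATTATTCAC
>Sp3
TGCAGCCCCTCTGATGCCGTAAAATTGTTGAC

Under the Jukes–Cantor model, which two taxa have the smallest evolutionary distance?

Sp1 and Sp2

Sp1–Sp2: 4/32 differ, p = 0.125, d = 0.137.
Sp1–Sp3: 6/32 differ, p = 0.188, d = 0.216.
Sp2–Sp3: 6/32 differ, p = 0.188, d = 0.216.
The smallest distance is between Sp1 and Sp2.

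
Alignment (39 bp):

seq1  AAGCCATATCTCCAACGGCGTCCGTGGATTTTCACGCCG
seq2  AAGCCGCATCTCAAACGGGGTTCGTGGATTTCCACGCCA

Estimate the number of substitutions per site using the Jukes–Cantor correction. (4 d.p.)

The sequences differ at 7 of 39 sites (6, 7, 13, 19, 22, 32, 39), so p = 7/39 ≈ 0.179487.
d = −(3/4) ln(1 − 4p/3) = −0.75 ln(1 − 0.239316) = −0.75 ln(0.760684)
  = −0.75 × (-0.273537) = 0.205153 substitutions/site.

0.2052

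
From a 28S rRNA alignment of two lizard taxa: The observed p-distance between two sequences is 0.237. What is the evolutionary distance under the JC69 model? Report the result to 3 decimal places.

0.285

d = −(3/4) ln(1 − 4p/3) = −0.75 ln(1 − 0.316) = −0.75 ln(0.684)
  = −0.75 × (-0.379797) = 0.284848 substitutions/site.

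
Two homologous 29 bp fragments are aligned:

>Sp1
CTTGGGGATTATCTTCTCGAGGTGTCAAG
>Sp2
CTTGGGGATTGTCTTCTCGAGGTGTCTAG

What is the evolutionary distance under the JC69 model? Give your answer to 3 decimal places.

The sequences differ at 2 of 29 sites (11, 27), so p = 2/29 ≈ 0.068966.
d = −(3/4) ln(1 − 4p/3) = −0.75 ln(1 − 0.091955) = −0.75 ln(0.908045)
  = −0.75 × (-0.096461) = 0.072346 substitutions/site.

0.072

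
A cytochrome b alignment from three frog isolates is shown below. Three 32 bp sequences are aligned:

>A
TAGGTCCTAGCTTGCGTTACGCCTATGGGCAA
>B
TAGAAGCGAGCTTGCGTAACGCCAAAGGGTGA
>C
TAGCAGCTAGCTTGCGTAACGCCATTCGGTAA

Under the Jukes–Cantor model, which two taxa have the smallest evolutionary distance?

B and C

A–B: 9/32 differ, p = 0.281, d = 0.353.
A–C: 8/32 differ, p = 0.250, d = 0.304.
B–C: 6/32 differ, p = 0.188, d = 0.216.
The smallest distance is between B and C.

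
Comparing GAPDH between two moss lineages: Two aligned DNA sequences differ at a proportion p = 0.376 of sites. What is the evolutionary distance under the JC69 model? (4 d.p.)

d = −(3/4) ln(1 − 4p/3) = −0.75 ln(1 − 0.501333) = −0.75 ln(0.498667)
  = −0.75 × (-0.695817) = 0.521863 substitutions/site.

0.5219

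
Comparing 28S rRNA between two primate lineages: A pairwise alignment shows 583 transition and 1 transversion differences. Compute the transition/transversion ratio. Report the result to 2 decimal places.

583.00

R = 583/1 = 583.00.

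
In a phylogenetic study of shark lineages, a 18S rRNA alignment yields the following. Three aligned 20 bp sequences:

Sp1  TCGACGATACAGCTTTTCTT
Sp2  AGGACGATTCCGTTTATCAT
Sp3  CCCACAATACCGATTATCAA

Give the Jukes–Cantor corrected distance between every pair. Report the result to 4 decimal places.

Sp1–Sp2: 7/20 sites differ → p = 0.35, d = −0.75 ln(1 − 0.466667) = 0.471457 ≈ 0.4715.
Sp1–Sp3: 8/20 sites differ → p = 0.4, d = −0.75 ln(1 − 0.533333) = 0.571605 ≈ 0.5716.
Sp2–Sp3: 7/20 sites differ → p = 0.35, d = −0.75 ln(1 − 0.466667) = 0.471457 ≈ 0.4715.

d(Sp1,Sp2) = 0.4715, d(Sp1,Sp3) = 0.5716, d(Sp2,Sp3) = 0.4715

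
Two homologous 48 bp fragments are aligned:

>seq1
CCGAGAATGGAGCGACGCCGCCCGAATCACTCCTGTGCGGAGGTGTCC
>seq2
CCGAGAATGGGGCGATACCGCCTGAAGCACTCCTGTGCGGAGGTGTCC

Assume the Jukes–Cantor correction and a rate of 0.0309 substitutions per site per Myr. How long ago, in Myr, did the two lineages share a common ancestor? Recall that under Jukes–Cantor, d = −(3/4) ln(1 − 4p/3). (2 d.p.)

The sequences differ at 5 of 48 sites (11, 16, 17, 23, 27), so p = 5/48 ≈ 0.104167.
d = −(3/4) ln(1 − 4p/3) = −0.75 ln(1 − 0.138889) = −0.75 ln(0.861111)
  = −0.75 × (-0.149532) = 0.112149 substitutions/site.
Under a molecular clock d = 2μt, so t = d/(2μ) = 0.112149 / (2 × 0.0309) = 1.81 Myr.

1.81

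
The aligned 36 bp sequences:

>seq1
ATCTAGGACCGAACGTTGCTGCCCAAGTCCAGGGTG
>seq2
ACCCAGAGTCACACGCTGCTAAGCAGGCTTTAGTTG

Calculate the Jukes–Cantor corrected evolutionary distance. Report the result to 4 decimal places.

The sequences differ at 18 of 36 sites, so p = 18/36 = 0.5.
d = −(3/4) ln(1 − 4p/3) = −0.75 ln(1 − 0.666667) = −0.75 ln(0.333333)
  = −0.75 × (-1.098613) = 0.823960 substitutions/site.

0.8240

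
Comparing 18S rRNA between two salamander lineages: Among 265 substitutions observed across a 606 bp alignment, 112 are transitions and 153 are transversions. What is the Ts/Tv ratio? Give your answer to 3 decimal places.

0.732

R = 112/153 = 0.732026… ≈ 0.732 (to 3 d.p.).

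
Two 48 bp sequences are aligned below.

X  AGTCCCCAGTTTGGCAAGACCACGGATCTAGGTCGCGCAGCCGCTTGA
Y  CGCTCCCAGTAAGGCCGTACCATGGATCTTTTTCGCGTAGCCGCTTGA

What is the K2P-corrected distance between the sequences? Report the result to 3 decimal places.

Of 48 sites, 5 differences are transitions and 8 are transversions, so P = 5/48 ≈ 0.104167 and Q = 8/48 ≈ 0.166667.
Under the Kimura two-parameter model, d = −½ ln(1 − 2P − Q) − ¼ ln(1 − 2Q).
1 − 2P − Q = 0.624999, giving −½ ln(0.624999) = 0.235003.
1 − 2Q = 0.666666, giving −¼ ln(0.666666) = 0.101367.
d = 0.235003 + 0.101367 = 0.336370.

0.336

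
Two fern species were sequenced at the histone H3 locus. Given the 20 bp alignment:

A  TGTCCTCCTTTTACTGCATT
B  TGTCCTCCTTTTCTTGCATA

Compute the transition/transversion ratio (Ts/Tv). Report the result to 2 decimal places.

Transitions are A↔G and C↔T; transversions are all other mismatches.
Transitions: 1. Transversions: 2.
R = 1/2 = 0.50.

0.50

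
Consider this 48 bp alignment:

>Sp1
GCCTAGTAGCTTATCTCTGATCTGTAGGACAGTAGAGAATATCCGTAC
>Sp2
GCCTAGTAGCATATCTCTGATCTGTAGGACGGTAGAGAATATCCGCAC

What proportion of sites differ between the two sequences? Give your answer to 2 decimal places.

0.06

The sequences differ at 3 of 48 positions (sites 11, 31, 46).
p = 3/48 = 0.0625 ≈ 0.06 (to 2 d.p.).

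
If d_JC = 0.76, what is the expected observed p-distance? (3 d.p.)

p = (3/4)(1 − e^(−4d/3)) = 0.75 × (1 − e^(-1.013333)) = 0.75 × (1 − 0.363007) = 0.477745.

0.478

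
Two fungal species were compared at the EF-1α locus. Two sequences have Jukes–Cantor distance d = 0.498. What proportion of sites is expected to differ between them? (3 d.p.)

p = (3/4)(1 − e^(−4d/3)) = 0.75 × (1 − e^(-0.664)) = 0.75 × (1 − 0.514788) = 0.363909.

0.364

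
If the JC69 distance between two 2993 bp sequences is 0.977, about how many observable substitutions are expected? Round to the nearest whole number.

1635

Invert JC69: p = (3/4)(1 − e^(−4d/3)) = 0.75 × (1 − e^(-1.302667)) = 0.75 × (1 − 0.271806) = 0.546146.
Expected differing sites = pL ≈ 0.546146 × 2993 = 1634.614978 ≈ 1635.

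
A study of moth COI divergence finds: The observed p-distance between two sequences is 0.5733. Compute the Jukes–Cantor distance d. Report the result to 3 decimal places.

d = −(3/4) ln(1 − 4p/3) = −0.75 ln(1 − 0.7644) = −0.75 ln(0.2356)
  = −0.75 × (-1.445620) = 1.084215 substitutions/site.

1.084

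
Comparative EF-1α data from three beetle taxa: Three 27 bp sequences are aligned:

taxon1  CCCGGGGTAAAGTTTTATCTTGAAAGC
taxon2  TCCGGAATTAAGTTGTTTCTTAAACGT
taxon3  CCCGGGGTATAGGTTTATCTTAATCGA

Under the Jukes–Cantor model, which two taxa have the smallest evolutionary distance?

taxon1–taxon2: 9/27 differ, p = 0.333, d = 0.441.
taxon1–taxon3: 6/27 differ, p = 0.222, d = 0.264.
taxon2–taxon3: 10/27 differ, p = 0.370, d = 0.511.
The smallest distance is between taxon1 and taxon3.

taxon1 and taxon3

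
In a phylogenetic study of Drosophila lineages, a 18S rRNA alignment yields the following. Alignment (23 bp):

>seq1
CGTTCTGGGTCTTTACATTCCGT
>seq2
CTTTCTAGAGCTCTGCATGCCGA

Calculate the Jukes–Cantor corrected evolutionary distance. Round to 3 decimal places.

The sequences differ at 8 of 23 sites (2, 7, 9, 10, 13, 15, 19, 23), so p = 8/23 ≈ 0.347826.
d = −(3/4) ln(1 − 4p/3) = −0.75 ln(1 − 0.463768) = −0.75 ln(0.536232)
  = −0.75 × (-0.623188) = 0.467391 substitutions/site.

0.467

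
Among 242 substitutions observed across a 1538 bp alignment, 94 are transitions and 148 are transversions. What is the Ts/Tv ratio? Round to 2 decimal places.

R = 94/148 = 0.635135… ≈ 0.64 (to 2 d.p.).

0.64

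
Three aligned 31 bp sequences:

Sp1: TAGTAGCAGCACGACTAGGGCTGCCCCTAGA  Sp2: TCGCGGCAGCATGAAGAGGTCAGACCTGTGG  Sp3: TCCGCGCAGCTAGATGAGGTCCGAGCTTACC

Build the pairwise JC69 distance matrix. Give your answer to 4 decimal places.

Sp1–Sp2: 13/31 sites differ → p ≈ 0.419355, d = −0.75 ln(1 − 0.55914) = 0.614271 ≈ 0.6143.
Sp1–Sp3: 15/31 sites differ → p ≈ 0.483871, d = −0.75 ln(1 − 0.645161) = 0.777068 ≈ 0.7771.
Sp2–Sp3: 12/31 sites differ → p ≈ 0.387097, d = −0.75 ln(1 − 0.516129) = 0.544453 ≈ 0.5445.

d(Sp1,Sp2) = 0.6143, d(Sp1,Sp3) = 0.7771, d(Sp2,Sp3) = 0.5445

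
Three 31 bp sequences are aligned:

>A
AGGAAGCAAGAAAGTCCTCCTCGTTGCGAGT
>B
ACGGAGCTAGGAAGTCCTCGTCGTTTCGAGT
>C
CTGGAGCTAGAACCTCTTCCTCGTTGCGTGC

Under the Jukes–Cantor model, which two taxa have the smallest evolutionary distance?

A and B

A–B: 6/31 differ, p = 0.194, d = 0.224.
A–C: 9/31 differ, p = 0.290, d = 0.367.
B–C: 10/31 differ, p = 0.323, d = 0.422.
The smallest distance is between A and B.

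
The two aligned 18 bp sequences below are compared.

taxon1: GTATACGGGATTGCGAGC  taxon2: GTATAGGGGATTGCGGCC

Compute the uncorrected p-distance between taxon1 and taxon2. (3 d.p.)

The sequences differ at 3 of 18 positions (sites 6, 16, 17).
p = 3/18 = 0.166666… ≈ 0.167 (to 3 d.p.).

0.167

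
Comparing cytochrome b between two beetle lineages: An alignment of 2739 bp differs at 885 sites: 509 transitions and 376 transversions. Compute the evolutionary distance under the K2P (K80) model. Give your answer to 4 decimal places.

0.4358

P = 509/2739 ≈ 0.185834 and Q = 376/2739 ≈ 0.137276.
Under the Kimura two-parameter model, d = −½ ln(1 − 2P − Q) − ¼ ln(1 − 2Q).
1 − 2P − Q = 0.491056, giving −½ ln(0.491056) = 0.355599.
1 − 2Q = 0.725448, giving −¼ ln(0.725448) = 0.080241.
d = 0.355599 + 0.080241 = 0.435840.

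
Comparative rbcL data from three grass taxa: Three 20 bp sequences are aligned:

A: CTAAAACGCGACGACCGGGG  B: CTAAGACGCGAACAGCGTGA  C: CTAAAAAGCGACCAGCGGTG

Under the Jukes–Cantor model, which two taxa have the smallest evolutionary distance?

A and C

A–B: 6/20 differ, p = 0.300, d = 0.383.
A–C: 4/20 differ, p = 0.200, d = 0.233.
B–C: 6/20 differ, p = 0.300, d = 0.383.
The smallest distance is between A and C.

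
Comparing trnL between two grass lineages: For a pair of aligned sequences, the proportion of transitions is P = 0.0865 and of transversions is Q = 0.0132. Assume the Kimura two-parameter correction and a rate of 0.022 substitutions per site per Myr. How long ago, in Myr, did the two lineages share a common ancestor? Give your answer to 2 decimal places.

2.49

Under the Kimura two-parameter model, d = −½ ln(1 − 2P − Q) − ¼ ln(1 − 2Q).
1 − 2P − Q = 0.8138, giving −½ ln(0.8138) = 0.103020.
1 − 2Q = 0.9736, giving −¼ ln(0.9736) = 0.006689.
d = 0.103020 + 0.006689 = 0.109709.
Under a molecular clock d = 2μt, so t = d/(2μ) = 0.109709 / (2 × 0.022) = 2.49 Myr.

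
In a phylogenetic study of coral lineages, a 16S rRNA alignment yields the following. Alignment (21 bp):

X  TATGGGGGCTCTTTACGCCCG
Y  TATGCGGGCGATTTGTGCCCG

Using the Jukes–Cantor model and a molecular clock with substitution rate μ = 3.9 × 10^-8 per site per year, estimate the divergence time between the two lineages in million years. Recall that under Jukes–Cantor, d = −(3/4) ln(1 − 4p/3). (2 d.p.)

3.67

The sequences differ at 5 of 21 sites (5, 10, 11, 15, 16), so p = 5/21 ≈ 0.238095.
d = −(3/4) ln(1 − 4p/3) = −0.75 ln(1 − 0.31746) = −0.75 ln(0.68254)
  = −0.75 × (-0.381934) = 0.286451 substitutions/site.
Under a molecular clock d = 2μt, so t = d/(2μ) = 0.286451 / (2 × 3.9 × 10^-8) = 3.67 million years.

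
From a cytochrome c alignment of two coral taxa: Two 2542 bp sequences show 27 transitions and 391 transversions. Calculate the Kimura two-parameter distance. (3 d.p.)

P = 27/2542 ≈ 0.010622 and Q = 391/2542 ≈ 0.153816.
Under the Kimura two-parameter model, d = −½ ln(1 − 2P − Q) − ¼ ln(1 − 2Q).
1 − 2P − Q = 0.82494, giving −½ ln(0.82494) = 0.096222.
1 − 2Q = 0.692368, giving −¼ ln(0.692368) = 0.091909.
d = 0.096222 + 0.091909 = 0.188131.

0.188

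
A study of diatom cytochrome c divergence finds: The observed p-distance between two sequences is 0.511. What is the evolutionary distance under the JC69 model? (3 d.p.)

d = −(3/4) ln(1 − 4p/3) = −0.75 ln(1 − 0.681333) = −0.75 ln(0.318667)
  = −0.75 × (-1.143609) = 0.857707 substitutions/site.

0.858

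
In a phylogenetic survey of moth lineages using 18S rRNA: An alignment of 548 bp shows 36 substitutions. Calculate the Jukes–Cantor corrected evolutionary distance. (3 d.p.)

0.069

p = 36/548 ≈ 0.065693.
d = −(3/4) ln(1 − 4p/3) = −0.75 ln(1 − 0.087591) = −0.75 ln(0.912409)
  = −0.75 × (-0.091667) = 0.068750 substitutions/site.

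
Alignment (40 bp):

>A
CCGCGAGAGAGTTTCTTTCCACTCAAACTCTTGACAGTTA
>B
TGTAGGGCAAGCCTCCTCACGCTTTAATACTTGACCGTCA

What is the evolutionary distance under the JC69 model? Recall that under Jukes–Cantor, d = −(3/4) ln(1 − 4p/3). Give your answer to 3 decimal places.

The sequences differ at 19 of 40 sites, so p = 19/40 = 0.475.
d = −(3/4) ln(1 − 4p/3) = −0.75 ln(1 − 0.633333) = −0.75 ln(0.366667)
  = −0.75 × (-1.003301) = 0.752476 substitutions/site.

0.752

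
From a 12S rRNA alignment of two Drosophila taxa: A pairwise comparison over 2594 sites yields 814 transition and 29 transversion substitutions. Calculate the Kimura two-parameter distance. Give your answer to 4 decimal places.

P = 814/2594 ≈ 0.313801 and Q = 29/2594 ≈ 0.01118.
Under the Kimura two-parameter model, d = −½ ln(1 − 2P − Q) − ¼ ln(1 − 2Q).
1 − 2P − Q = 0.361218, giving −½ ln(0.361218) = 0.509137.
1 − 2Q = 0.97764, giving −¼ ln(0.97764) = 0.005653.
d = 0.509137 + 0.005653 = 0.514790.

0.5148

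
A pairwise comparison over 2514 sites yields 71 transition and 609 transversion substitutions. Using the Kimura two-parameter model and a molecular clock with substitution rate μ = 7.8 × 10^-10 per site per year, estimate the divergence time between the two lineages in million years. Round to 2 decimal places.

P = 71/2514 ≈ 0.028242 and Q = 609/2514 ≈ 0.242243.
Under the Kimura two-parameter model, d = −½ ln(1 − 2P − Q) − ¼ ln(1 − 2Q).
1 − 2P − Q = 0.701273, giving −½ ln(0.701273) = 0.177429.
1 − 2Q = 0.515514, giving −¼ ln(0.515514) = 0.165648.
d = 0.177429 + 0.165648 = 0.343077.
Under a molecular clock d = 2μt, so t = d/(2μ) = 0.343077 / (2 × 7.8 × 10^-10) = 219.92 million years.

219.92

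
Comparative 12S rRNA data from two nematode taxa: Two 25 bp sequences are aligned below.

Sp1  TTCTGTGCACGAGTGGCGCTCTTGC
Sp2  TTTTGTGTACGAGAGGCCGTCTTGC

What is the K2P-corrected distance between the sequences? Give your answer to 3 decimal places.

Of 25 sites, 2 differences are transitions and 3 are transversions, so P = 2/25 = 0.08 and Q = 3/25 = 0.12.
Under the Kimura two-parameter model, d = −½ ln(1 − 2P − Q) − ¼ ln(1 − 2Q).
1 − 2P − Q = 0.72, giving −½ ln(0.72) = 0.164252.
1 − 2Q = 0.76, giving −¼ ln(0.76) = 0.068609.
d = 0.164252 + 0.068609 = 0.232861.

0.233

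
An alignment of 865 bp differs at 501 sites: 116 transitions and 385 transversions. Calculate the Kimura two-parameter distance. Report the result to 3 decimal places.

P = 116/865 ≈ 0.134104 and Q = 385/865 ≈ 0.445087.
Under the Kimura two-parameter model, d = −½ ln(1 − 2P − Q) − ¼ ln(1 − 2Q).
1 − 2P − Q = 0.286705, giving −½ ln(0.286705) = 0.624651.
1 − 2Q = 0.109826, giving −¼ ln(0.109826) = 0.552214.
d = 0.624651 + 0.552214 = 1.176865.

1.177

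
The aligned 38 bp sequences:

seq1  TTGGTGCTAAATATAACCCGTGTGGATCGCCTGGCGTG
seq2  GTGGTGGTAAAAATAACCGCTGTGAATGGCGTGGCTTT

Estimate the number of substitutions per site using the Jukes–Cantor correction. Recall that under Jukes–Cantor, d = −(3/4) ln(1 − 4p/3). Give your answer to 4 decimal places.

The sequences differ at 10 of 38 sites (1, 7, 12, 19, 20, 25, 28, 31, 36, 38), so p = 10/38 ≈ 0.263158.
d = −(3/4) ln(1 − 4p/3) = −0.75 ln(1 − 0.350877) = −0.75 ln(0.649123)
  = −0.75 × (-0.432133) = 0.324100 substitutions/site.

0.3241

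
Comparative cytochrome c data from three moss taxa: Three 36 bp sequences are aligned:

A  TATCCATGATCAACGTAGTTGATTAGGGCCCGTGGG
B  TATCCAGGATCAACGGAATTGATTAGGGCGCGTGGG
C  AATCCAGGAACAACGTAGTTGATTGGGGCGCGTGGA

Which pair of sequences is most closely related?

A and B

A–B: 4/36 differ, p = 0.111, d = 0.120.
A–C: 6/36 differ, p = 0.167, d = 0.188.
B–C: 6/36 differ, p = 0.167, d = 0.188.
The smallest distance is between A and B.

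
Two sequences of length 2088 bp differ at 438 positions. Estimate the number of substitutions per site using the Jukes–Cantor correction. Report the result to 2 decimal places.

p = 438/2088 ≈ 0.20977.
d = −(3/4) ln(1 − 4p/3) = −0.75 ln(1 − 0.279693) = −0.75 ln(0.720307)
  = −0.75 × (-0.328078) = 0.246059 substitutions/site.

0.25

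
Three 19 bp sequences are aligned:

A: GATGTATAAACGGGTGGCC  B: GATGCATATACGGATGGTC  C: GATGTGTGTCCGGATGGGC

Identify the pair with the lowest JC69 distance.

A–B: 4/19 differ, p = 0.211, d = 0.247.
A–C: 6/19 differ, p = 0.316, d = 0.410.
B–C: 5/19 differ, p = 0.263, d = 0.324.
The smallest distance is between A and B.

A and B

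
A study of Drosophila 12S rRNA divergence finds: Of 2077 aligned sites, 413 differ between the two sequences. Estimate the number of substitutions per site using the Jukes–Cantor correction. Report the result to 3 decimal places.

0.231

p = 413/2077 ≈ 0.198844.
d = −(3/4) ln(1 − 4p/3) = −0.75 ln(1 − 0.265125) = −0.75 ln(0.734875)
  = −0.75 × (-0.308055) = 0.231041 substitutions/site.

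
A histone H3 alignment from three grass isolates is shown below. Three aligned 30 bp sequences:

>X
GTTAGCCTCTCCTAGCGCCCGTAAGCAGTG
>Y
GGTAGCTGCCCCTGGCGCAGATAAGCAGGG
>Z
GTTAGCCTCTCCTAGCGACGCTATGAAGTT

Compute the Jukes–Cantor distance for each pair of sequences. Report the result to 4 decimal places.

d(X,Y) = 0.3831, d(X,Z) = 0.2326, d(Y,Z) = 0.5716

X–Y: 9/30 sites differ → p = 0.3, d = −0.75 ln(1 − 0.4) = 0.383119 ≈ 0.3831.
X–Z: 6/30 sites differ → p = 0.2, d = −0.75 ln(1 − 0.266667) = 0.232617 ≈ 0.2326.
Y–Z: 12/30 sites differ → p = 0.4, d = −0.75 ln(1 − 0.533333) = 0.571605 ≈ 0.5716.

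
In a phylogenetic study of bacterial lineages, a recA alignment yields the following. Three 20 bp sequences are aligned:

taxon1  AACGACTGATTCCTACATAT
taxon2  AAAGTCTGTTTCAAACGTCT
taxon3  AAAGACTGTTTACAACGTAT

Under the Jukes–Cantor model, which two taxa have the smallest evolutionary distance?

taxon1–taxon2: 7/20 differ, p = 0.350, d = 0.471.
taxon1–taxon3: 5/20 differ, p = 0.250, d = 0.304.
taxon2–taxon3: 4/20 differ, p = 0.200, d = 0.233.
The smallest distance is between taxon2 and taxon3.

taxon2 and taxon3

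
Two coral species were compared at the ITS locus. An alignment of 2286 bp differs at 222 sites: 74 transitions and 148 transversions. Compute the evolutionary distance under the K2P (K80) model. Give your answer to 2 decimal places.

0.10

P = 74/2286 ≈ 0.032371 and Q = 148/2286 ≈ 0.064742.
Under the Kimura two-parameter model, d = −½ ln(1 − 2P − Q) − ¼ ln(1 − 2Q).
1 − 2P − Q = 0.870516, giving −½ ln(0.870516) = 0.069335.
1 − 2Q = 0.870516, giving −¼ ln(0.870516) = 0.034667.
d = 0.069335 + 0.034667 = 0.104002.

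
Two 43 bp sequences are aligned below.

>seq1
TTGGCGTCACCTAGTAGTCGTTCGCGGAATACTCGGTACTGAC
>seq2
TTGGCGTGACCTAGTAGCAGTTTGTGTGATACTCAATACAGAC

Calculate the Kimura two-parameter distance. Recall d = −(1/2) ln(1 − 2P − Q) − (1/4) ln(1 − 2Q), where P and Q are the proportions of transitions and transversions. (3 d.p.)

0.284

Of 43 sites, 6 differences are transitions and 4 are transversions, so P = 6/43 ≈ 0.139535 and Q = 4/43 ≈ 0.093023.
Under the Kimura two-parameter model, d = −½ ln(1 − 2P − Q) − ¼ ln(1 − 2Q).
1 − 2P − Q = 0.627907, giving −½ ln(0.627907) = 0.232682.
1 − 2Q = 0.813954, giving −¼ ln(0.813954) = 0.051463.
d = 0.232682 + 0.051463 = 0.284145.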